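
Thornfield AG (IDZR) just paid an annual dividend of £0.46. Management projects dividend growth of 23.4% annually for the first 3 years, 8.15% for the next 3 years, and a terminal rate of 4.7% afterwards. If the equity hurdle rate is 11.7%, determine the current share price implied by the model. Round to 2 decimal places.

Three-stage DDM. Project D₁…D_6; terminal Gordon value at t=6 with g = 0.047; discount at r = 0.117.
D_1 = 0.5676
D_2 = 0.7005
D_3 = 0.8644
D_4 = 0.9348
D_5 = 1.0110
D_6 = 1.0934
TV_6 = 1.1448/(0.117−0.047) = 16.3543
P₀ = Σ Dₜ/(1+r)ᵗ + TV_6/(1+r)^6 = 11.8547

£11.85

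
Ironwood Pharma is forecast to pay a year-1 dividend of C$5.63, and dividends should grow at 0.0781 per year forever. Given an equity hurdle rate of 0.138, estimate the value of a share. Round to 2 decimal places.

Gordon growth model: P₀ = D₁/(r − g), with D₁ = 5.63 given directly.
P₀ = 5.6300 / (0.138 − 0.0781) = 5.6300 / 0.0599 = 93.9900

C$93.99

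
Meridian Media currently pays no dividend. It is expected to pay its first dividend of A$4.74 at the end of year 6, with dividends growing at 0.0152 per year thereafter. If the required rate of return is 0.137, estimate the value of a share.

A$20.48

Deferred-dividend DDM. At t=5 the remaining stream is a growing perpetuity with first payment D_6 = 4.74.
V_5 = D_6/(r−g) = 4.74/(0.137−0.0152) = 38.9163
P₀ = V_5/(1+r)^5 = 38.9163/(1+0.137)^5 = 20.4799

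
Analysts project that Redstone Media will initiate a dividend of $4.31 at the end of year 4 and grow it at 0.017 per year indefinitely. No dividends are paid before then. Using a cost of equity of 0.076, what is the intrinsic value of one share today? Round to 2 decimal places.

$58.64

Deferred-dividend DDM. At t=3 the remaining stream is a growing perpetuity with first payment D_4 = 4.31.
V_3 = D_4/(r−g) = 4.31/(0.076−0.017) = 73.0508
P₀ = V_3/(1+r)^3 = 73.0508/(1+0.076)^3 = 58.6393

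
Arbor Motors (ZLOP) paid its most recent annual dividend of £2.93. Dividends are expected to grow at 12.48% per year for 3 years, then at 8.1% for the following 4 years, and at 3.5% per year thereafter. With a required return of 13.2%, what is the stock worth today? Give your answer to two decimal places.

£44.44

Three-stage DDM. Project D₁…D_7; terminal Gordon value at t=7 with g = 0.035; discount at r = 0.132.
D_1 = 3.2957
D_2 = 3.7070
D_3 = 4.1696
D_4 = 4.5073
D_5 = 4.8724
D_6 = 5.2671
D_7 = 5.6937
TV_7 = 5.8930/(0.132−0.035) = 60.7526
P₀ = Σ Dₜ/(1+r)ᵗ + TV_7/(1+r)^7 = 44.4443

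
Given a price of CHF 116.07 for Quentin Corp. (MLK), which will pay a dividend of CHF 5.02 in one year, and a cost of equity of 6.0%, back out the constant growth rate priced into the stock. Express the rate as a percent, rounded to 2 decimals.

1.68%

From P₀ = D₁/(r − g), the implied growth is g = r − D₁/P₀.
g = 0.06 − 5.02/116.07 = 0.06 − 0.04325 = 0.01675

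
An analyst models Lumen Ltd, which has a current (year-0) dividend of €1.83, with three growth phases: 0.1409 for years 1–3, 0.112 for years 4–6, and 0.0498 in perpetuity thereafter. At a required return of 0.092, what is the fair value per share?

Three-stage DDM. Project D₁…D_6; terminal Gordon value at t=6 with g = 0.0498; discount at r = 0.092.
D_1 = 2.0878
D_2 = 2.3820
D_3 = 2.7177
D_4 = 3.0220
D_5 = 3.3605
D_6 = 3.7369
TV_6 = 3.9230/(0.092−0.0498) = 92.9613
P₀ = Σ Dₜ/(1+r)ᵗ + TV_6/(1+r)^6 = 67.3132

€67.31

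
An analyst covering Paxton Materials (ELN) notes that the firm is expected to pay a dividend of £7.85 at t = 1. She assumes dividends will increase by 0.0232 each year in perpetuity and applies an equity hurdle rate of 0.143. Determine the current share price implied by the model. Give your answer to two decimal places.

£65.53

Gordon growth model: P₀ = D₁/(r − g), with D₁ = 7.85 given directly.
P₀ = 7.8500 / (0.143 − 0.0232) = 7.8500 / 0.1198 = 65.5259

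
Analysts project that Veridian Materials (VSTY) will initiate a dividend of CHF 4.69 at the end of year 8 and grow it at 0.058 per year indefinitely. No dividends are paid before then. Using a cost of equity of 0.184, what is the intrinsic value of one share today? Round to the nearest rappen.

Deferred-dividend DDM. At t=7 the remaining stream is a growing perpetuity with first payment D_8 = 4.69.
V_7 = D_8/(r−g) = 4.69/(0.184−0.058) = 37.2222
P₀ = V_7/(1+r)^7 = 37.2222/(1+0.184)^7 = 11.4114

CHF 11.41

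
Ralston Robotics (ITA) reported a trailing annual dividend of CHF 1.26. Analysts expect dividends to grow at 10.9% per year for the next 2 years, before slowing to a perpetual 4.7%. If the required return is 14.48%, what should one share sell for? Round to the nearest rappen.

Two-stage DDM. Project D₁…D_2 at 0.109, terminal growth 0.047, discount at r = 0.1448.
D_1 = 1.3973
D_2 = 1.5497
Terminal value at t=2: TV = D_3/(r−g) = 1.6225/(0.1448−0.047) = 16.5898
P₀ = 1.3973/(1+0.1448)^1 + 1.5497/(1+0.1448)^2 + 16.5898/(1+0.1448)^2 = 15.0615

CHF 15.06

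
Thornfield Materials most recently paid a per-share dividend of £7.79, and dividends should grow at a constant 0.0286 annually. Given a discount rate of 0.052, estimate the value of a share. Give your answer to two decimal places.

£342.43

Gordon growth model: P₀ = D₁/(r − g). D₁ = 7.79 × (1 + 0.0286) = 8.0128.
P₀ = 8.0128 / (0.052 − 0.0286) = 8.0128 / 0.0234 = 342.4271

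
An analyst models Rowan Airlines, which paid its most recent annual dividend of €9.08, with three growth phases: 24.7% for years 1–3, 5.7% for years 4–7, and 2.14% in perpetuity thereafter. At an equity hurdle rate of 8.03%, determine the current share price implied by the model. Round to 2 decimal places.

€311.41

Three-stage DDM. Project D₁…D_7; terminal Gordon value at t=7 with g = 0.0214; discount at r = 0.0803.
D_1 = 11.3228
D_2 = 14.1195
D_3 = 17.6070
D_4 = 18.6106
D_5 = 19.6714
D_6 = 20.7927
D_7 = 21.9778
TV_7 = 22.4482/(0.0803−0.0214) = 381.1235
P₀ = Σ Dₜ/(1+r)ᵗ + TV_7/(1+r)^7 = 311.4085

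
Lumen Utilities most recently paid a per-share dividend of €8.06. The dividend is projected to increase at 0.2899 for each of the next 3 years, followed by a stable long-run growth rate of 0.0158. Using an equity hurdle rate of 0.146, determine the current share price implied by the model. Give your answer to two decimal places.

€120.45

Two-stage DDM. Project D₁…D_3 at 0.2899, terminal growth 0.0158, discount at r = 0.146.
D_1 = 10.3966
D_2 = 13.4106
D_3 = 17.2983
Terminal value at t=3: TV = D_4/(r−g) = 17.5716/(0.146−0.0158) = 134.9585
P₀ = 10.3966/(1+0.146)^1 + 13.4106/(1+0.146)^2 + 17.2983/(1+0.146)^3 + 134.9585/(1+0.146)^3 = 120.4466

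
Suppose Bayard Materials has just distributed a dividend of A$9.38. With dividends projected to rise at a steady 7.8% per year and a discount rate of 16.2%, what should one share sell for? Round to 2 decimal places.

A$120.38

Gordon growth model: P₀ = D₁/(r − g). D₁ = 9.38 × (1 + 0.078) = 10.1116.
P₀ = 10.1116 / (0.162 − 0.078) = 10.1116 / 0.084 = 120.3767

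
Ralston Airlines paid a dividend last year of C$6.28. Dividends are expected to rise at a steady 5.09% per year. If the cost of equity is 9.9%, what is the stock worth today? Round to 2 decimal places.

C$137.21

Gordon growth model: P₀ = D₁/(r − g). D₁ = 6.28 × (1 + 0.0509) = 6.5997.
P₀ = 6.5997 / (0.099 − 0.0509) = 6.5997 / 0.0481 = 137.2069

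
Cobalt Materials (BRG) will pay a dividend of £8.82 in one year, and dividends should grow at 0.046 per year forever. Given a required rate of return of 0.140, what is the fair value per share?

Gordon growth model: P₀ = D₁/(r − g), with D₁ = 8.82 given directly.
P₀ = 8.8200 / (0.14 − 0.046) = 8.8200 / 0.094 = 93.8298

£93.83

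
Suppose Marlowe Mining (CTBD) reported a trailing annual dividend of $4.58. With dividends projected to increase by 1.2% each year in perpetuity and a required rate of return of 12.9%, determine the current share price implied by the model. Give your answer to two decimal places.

$39.62

Gordon growth model: P₀ = D₁/(r − g). D₁ = 4.58 × (1 + 0.012) = 4.6350.
P₀ = 4.6350 / (0.129 − 0.012) = 4.6350 / 0.117 = 39.6150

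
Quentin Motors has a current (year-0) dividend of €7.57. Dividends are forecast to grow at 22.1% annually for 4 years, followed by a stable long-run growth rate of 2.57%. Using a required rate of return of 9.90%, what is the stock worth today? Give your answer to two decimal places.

Two-stage DDM. Project D₁…D_4 at 0.221, terminal growth 0.0257, discount at r = 0.099.
D_1 = 9.2430
D_2 = 11.2857
D_3 = 13.7798
D_4 = 16.8251
Terminal value at t=4: TV = D_5/(r−g) = 17.2575/(0.099−0.0257) = 235.4371
P₀ = 9.2430/(1+0.099)^1 + 11.2857/(1+0.099)^2 + 13.7798/(1+0.099)^3 + 16.8251/(1+0.099)^4 + 235.4371/(1+0.099)^4 = 201.0621

€201.06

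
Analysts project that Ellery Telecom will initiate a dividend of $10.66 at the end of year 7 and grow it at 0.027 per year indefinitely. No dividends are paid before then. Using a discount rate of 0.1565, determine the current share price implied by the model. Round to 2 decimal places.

Deferred-dividend DDM. At t=6 the remaining stream is a growing perpetuity with first payment D_7 = 10.66.
V_6 = D_7/(r−g) = 10.66/(0.1565−0.027) = 82.3166
P₀ = V_6/(1+r)^6 = 82.3166/(1+0.1565)^6 = 34.4044

$34.40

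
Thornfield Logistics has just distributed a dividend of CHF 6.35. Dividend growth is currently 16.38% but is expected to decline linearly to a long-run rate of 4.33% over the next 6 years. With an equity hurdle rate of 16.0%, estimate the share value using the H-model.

CHF 76.44

H-model: P₀ = D₀[(1+g_L) + H(g_S−g_L)]/(r−g_L), with H = 6/2 = 3.
P₀ = 6.35 × [(1+0.0433) + 3×(0.1638−0.0433)] / (0.16−0.0433)
   = 6.35 × 1.4048 / 0.1167 = 76.4394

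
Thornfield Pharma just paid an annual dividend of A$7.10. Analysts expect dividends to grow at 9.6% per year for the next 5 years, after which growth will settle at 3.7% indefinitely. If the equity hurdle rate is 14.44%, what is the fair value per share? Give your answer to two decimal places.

Two-stage DDM. Project D₁…D_5 at 0.096, terminal growth 0.037, discount at r = 0.1444.
D_1 = 7.7816
D_2 = 8.5286
D_3 = 9.3474
D_4 = 10.2447
D_5 = 11.2282
Terminal value at t=5: TV = D_6/(r−g) = 11.6437/(0.1444−0.037) = 108.4141
P₀ = 7.7816/(1+0.1444)^1 + 8.5286/(1+0.1444)^2 + 9.3474/(1+0.1444)^3 + 10.2447/(1+0.1444)^4 + 11.2282/(1+0.1444)^5 + 108.4141/(1+0.1444)^5 = 86.4746

A$86.47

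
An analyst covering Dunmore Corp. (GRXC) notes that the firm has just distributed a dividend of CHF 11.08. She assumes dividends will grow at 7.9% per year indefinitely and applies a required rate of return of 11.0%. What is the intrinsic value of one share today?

Gordon growth model: P₀ = D₁/(r − g). D₁ = 11.08 × (1 + 0.079) = 11.9553.
P₀ = 11.9553 / (0.11 − 0.079) = 11.9553 / 0.031 = 385.6555

CHF 385.66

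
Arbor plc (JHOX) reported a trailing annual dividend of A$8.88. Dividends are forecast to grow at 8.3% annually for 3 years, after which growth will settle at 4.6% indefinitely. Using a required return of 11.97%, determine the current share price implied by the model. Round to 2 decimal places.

Two-stage DDM. Project D₁…D_3 at 0.083, terminal growth 0.046, discount at r = 0.1197.
D_1 = 9.6170
D_2 = 10.4153
D_3 = 11.2797
Terminal value at t=3: TV = D_4/(r−g) = 11.7986/(0.1197−0.046) = 160.0894
P₀ = 9.6170/(1+0.1197)^1 + 10.4153/(1+0.1197)^2 + 11.2797/(1+0.1197)^3 + 160.0894/(1+0.1197)^3 = 138.9716

A$138.97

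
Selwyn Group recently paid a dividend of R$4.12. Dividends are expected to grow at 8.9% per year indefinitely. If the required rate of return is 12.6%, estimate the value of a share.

Gordon growth model: P₀ = D₁/(r − g). D₁ = 4.12 × (1 + 0.089) = 4.4867.
P₀ = 4.4867 / (0.126 − 0.089) = 4.4867 / 0.037 = 121.2616

R$121.26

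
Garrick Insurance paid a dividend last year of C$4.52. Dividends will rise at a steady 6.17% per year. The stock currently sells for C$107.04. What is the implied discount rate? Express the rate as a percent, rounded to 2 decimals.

Rearranging the constant-growth DDM: r = D₁/P₀ + g.
D₁ = 4.52 × (1 + 0.0617) = 4.7989.
r = 4.7989 / 107.04 + 0.0617 = 0.04483 + 0.0617 = 0.10653

10.65%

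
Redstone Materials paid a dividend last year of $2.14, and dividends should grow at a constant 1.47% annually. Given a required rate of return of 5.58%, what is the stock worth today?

$52.83

Gordon growth model: P₀ = D₁/(r − g). D₁ = 2.14 × (1 + 0.0147) = 2.1715.
P₀ = 2.1715 / (0.0558 − 0.0147) = 2.1715 / 0.0411 = 52.8335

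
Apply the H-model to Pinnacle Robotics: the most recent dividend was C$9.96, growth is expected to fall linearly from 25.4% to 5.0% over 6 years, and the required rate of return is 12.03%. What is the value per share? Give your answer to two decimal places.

H-model: P₀ = D₀[(1+g_L) + H(g_S−g_L)]/(r−g_L), with H = 6/2 = 3.
P₀ = 9.96 × [(1+0.05) + 3×(0.254−0.05)] / (0.1203−0.05)
   = 9.96 × 1.6620 / 0.0703 = 235.4697

C$235.47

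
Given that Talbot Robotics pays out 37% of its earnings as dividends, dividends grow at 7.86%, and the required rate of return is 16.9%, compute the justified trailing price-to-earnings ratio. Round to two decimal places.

Justified trailing P/E = b(1+g)/(r−g) = 0.37×(1+0.0786)/(0.169−0.0786) = 4.4146

4.41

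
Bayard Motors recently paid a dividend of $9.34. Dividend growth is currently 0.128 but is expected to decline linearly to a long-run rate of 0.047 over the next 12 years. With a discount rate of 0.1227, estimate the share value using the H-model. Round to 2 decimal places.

$189.14

H-model: P₀ = D₀[(1+g_L) + H(g_S−g_L)]/(r−g_L), with H = 12/2 = 6.
P₀ = 9.34 × [(1+0.047) + 6×(0.128−0.047)] / (0.1227−0.047)
   = 9.34 × 1.5330 / 0.0757 = 189.1443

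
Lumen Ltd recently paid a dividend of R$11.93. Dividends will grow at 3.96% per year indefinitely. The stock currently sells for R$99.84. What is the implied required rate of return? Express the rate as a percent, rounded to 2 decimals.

Rearranging the constant-growth DDM: r = D₁/P₀ + g.
D₁ = 11.93 × (1 + 0.0396) = 12.4024.
r = 12.4024 / 99.84 + 0.0396 = 0.12422 + 0.0396 = 0.16382

16.38%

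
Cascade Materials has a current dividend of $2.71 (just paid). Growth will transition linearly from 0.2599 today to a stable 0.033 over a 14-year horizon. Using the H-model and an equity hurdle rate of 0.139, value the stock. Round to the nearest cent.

H-model: P₀ = D₀[(1+g_L) + H(g_S−g_L)]/(r−g_L), with H = 14/2 = 7.
P₀ = 2.71 × [(1+0.033) + 7×(0.2599−0.033)] / (0.139−0.033)
   = 2.71 × 2.6213 / 0.106 = 67.0163

$67.02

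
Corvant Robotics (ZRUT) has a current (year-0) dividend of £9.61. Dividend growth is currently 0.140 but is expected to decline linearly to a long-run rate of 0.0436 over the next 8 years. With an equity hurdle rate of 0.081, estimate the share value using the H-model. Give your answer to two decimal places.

£367.24

H-model: P₀ = D₀[(1+g_L) + H(g_S−g_L)]/(r−g_L), with H = 8/2 = 4.
P₀ = 9.61 × [(1+0.0436) + 4×(0.14−0.0436)] / (0.081−0.0436)
   = 9.61 × 1.4292 / 0.0374 = 367.2356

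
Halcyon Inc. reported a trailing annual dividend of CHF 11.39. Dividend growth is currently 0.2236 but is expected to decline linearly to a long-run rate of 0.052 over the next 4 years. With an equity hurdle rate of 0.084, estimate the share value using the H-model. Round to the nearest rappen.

H-model: P₀ = D₀[(1+g_L) + H(g_S−g_L)]/(r−g_L), with H = 4/2 = 2.
P₀ = 11.39 × [(1+0.052) + 2×(0.2236−0.052)] / (0.084−0.052)
   = 11.39 × 1.3952 / 0.032 = 496.6040

CHF 496.60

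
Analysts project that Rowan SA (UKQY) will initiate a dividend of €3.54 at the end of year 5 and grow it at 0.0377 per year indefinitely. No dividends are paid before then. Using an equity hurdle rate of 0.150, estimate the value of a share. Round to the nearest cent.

€18.02

Deferred-dividend DDM. At t=4 the remaining stream is a growing perpetuity with first payment D_5 = 3.54.
V_4 = D_5/(r−g) = 3.54/(0.15−0.0377) = 31.5227
P₀ = V_4/(1+r)^4 = 31.5227/(1+0.15)^4 = 18.0232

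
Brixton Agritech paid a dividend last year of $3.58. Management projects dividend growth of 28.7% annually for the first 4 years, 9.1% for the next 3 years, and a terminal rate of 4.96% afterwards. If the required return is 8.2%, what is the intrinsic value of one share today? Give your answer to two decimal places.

$282.36

Three-stage DDM. Project D₁…D_7; terminal Gordon value at t=7 with g = 0.0496; discount at r = 0.082.
D_1 = 4.6075
D_2 = 5.9298
D_3 = 7.6317
D_4 = 9.8219
D_5 = 10.7157
D_6 = 11.6909
D_7 = 12.7547
TV_7 = 13.3874/(0.082−0.0496) = 413.1905
P₀ = Σ Dₜ/(1+r)ᵗ + TV_7/(1+r)^7 = 282.3629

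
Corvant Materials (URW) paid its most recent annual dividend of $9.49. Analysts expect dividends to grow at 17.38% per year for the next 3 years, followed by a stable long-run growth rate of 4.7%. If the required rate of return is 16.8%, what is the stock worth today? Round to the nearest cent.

$112.10

Two-stage DDM. Project D₁…D_3 at 0.1738, terminal growth 0.047, discount at r = 0.168.
D_1 = 11.1394
D_2 = 13.0754
D_3 = 15.3479
Terminal value at t=3: TV = D_4/(r−g) = 16.0692/(0.168−0.047) = 132.8036
P₀ = 11.1394/(1+0.168)^1 + 13.0754/(1+0.168)^2 + 15.3479/(1+0.168)^3 + 132.8036/(1+0.168)^3 = 112.0990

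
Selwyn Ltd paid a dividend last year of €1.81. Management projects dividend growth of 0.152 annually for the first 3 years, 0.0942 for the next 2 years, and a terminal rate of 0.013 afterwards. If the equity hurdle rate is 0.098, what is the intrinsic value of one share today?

Three-stage DDM. Project D₁…D_5; terminal Gordon value at t=5 with g = 0.013; discount at r = 0.098.
D_1 = 2.0851
D_2 = 2.4021
D_3 = 2.7672
D_4 = 3.0278
D_5 = 3.3131
TV_5 = 3.3561/(0.098−0.013) = 39.4839
P₀ = Σ Dₜ/(1+r)ᵗ + TV_5/(1+r)^5 = 34.8814

€34.88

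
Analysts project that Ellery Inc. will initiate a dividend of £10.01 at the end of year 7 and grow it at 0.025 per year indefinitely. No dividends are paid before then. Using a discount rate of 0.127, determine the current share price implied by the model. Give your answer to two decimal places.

Deferred-dividend DDM. At t=6 the remaining stream is a growing perpetuity with first payment D_7 = 10.01.
V_6 = D_7/(r−g) = 10.01/(0.127−0.025) = 98.1373
P₀ = V_6/(1+r)^6 = 98.1373/(1+0.127)^6 = 47.8950

£47.90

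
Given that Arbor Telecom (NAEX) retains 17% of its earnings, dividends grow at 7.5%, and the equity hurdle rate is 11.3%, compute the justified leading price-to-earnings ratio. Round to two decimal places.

Payout ratio b = 1 − 0.17 = 0.83.
Justified leading P/E = b/(r−g) = 0.83/(0.113−0.075) = 21.8421

21.84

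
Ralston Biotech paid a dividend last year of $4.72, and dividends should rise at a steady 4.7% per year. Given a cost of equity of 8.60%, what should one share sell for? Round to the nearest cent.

Gordon growth model: P₀ = D₁/(r − g). D₁ = 4.72 × (1 + 0.047) = 4.9418.
P₀ = 4.9418 / (0.086 − 0.047) = 4.9418 / 0.039 = 126.7138

$126.71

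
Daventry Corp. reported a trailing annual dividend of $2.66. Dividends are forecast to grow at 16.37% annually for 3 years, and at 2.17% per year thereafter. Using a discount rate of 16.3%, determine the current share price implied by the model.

$27.26

Two-stage DDM. Project D₁…D_3 at 0.1637, terminal growth 0.0217, discount at r = 0.163.
D_1 = 3.0954
D_2 = 3.6022
D_3 = 4.1918
Terminal value at t=3: TV = D_4/(r−g) = 4.2828/(0.163−0.0217) = 30.3100
P₀ = 3.0954/(1+0.163)^1 + 3.6022/(1+0.163)^2 + 4.1918/(1+0.163)^3 + 30.3100/(1+0.163)^3 = 27.2581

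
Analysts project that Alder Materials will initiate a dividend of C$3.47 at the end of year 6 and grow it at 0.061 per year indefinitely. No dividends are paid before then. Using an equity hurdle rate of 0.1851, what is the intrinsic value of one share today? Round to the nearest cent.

C$11.96

Deferred-dividend DDM. At t=5 the remaining stream is a growing perpetuity with first payment D_6 = 3.47.
V_5 = D_6/(r−g) = 3.47/(0.1851−0.061) = 27.9613
P₀ = V_5/(1+r)^5 = 27.9613/(1+0.1851)^5 = 11.9614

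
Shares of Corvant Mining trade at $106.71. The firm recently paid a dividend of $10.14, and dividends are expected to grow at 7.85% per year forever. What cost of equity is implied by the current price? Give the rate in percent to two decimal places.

18.10%

Rearranging the constant-growth DDM: r = D₁/P₀ + g.
D₁ = 10.14 × (1 + 0.0785) = 10.9360.
r = 10.9360 / 106.71 + 0.0785 = 0.10248 + 0.0785 = 0.18098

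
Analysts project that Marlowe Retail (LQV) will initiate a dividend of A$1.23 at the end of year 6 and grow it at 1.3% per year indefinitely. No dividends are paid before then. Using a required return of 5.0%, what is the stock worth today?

A$26.05

Deferred-dividend DDM. At t=5 the remaining stream is a growing perpetuity with first payment D_6 = 1.23.
V_5 = D_6/(r−g) = 1.23/(0.05−0.013) = 33.2432
P₀ = V_5/(1+r)^5 = 33.2432/(1+0.05)^5 = 26.0470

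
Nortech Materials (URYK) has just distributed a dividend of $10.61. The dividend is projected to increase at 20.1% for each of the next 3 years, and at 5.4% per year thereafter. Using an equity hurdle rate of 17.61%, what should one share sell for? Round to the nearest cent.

$130.73

Two-stage DDM. Project D₁…D_3 at 0.201, terminal growth 0.054, discount at r = 0.1761.
D_1 = 12.7426
D_2 = 15.3039
D_3 = 18.3800
Terminal value at t=3: TV = D_4/(r−g) = 19.3725/(0.1761−0.054) = 158.6607
P₀ = 12.7426/(1+0.1761)^1 + 15.3039/(1+0.1761)^2 + 18.3800/(1+0.1761)^3 + 158.6607/(1+0.1761)^3 = 130.7265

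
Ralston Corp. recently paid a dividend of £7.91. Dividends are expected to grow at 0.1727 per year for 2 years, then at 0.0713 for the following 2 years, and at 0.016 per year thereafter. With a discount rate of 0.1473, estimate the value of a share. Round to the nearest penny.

£87.03

Three-stage DDM. Project D₁…D_4; terminal Gordon value at t=4 with g = 0.016; discount at r = 0.1473.
D_1 = 9.2761
D_2 = 10.8780
D_3 = 11.6536
D_4 = 12.4845
TV_4 = 12.6843/(0.1473−0.016) = 96.6054
P₀ = Σ Dₜ/(1+r)ᵗ + TV_4/(1+r)^4 = 87.0277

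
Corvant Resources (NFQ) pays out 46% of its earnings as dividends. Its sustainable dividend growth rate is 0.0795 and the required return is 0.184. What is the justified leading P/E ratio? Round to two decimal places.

Justified leading P/E = b/(r−g) = 0.46/(0.184−0.0795) = 4.4019

4.40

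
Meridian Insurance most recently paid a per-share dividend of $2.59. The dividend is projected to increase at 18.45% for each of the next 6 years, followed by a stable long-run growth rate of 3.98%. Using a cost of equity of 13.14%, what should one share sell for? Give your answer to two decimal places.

$57.02

Two-stage DDM. Project D₁…D_6 at 0.1845, terminal growth 0.0398, discount at r = 0.1314.
D_1 = 3.0679
D_2 = 3.6339
D_3 = 4.3043
D_4 = 5.0985
D_5 = 6.0391
D_6 = 7.1534
Terminal value at t=6: TV = D_7/(r−g) = 7.4381/(0.1314−0.0398) = 81.2016
P₀ = 3.0679/(1+0.1314)^1 + 3.6339/(1+0.1314)^2 + 4.3043/(1+0.1314)^3 + 5.0985/(1+0.1314)^4 + 6.0391/(1+0.1314)^5 + 7.1534/(1+0.1314)^6 + 81.2016/(1+0.1314)^6 = 57.0159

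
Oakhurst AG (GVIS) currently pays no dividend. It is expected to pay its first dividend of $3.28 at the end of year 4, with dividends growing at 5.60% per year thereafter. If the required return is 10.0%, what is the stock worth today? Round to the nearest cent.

Deferred-dividend DDM. At t=3 the remaining stream is a growing perpetuity with first payment D_4 = 3.28.
V_3 = D_4/(r−g) = 3.28/(0.1−0.056) = 74.5455
P₀ = V_3/(1+r)^3 = 74.5455/(1+0.1)^3 = 56.0071

$56.01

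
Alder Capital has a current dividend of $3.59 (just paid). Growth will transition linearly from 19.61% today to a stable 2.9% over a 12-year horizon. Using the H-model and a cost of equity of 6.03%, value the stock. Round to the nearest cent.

H-model: P₀ = D₀[(1+g_L) + H(g_S−g_L)]/(r−g_L), with H = 12/2 = 6.
P₀ = 3.59 × [(1+0.029) + 6×(0.1961−0.029)] / (0.0603−0.029)
   = 3.59 × 2.0316 / 0.0313 = 233.0174

$233.02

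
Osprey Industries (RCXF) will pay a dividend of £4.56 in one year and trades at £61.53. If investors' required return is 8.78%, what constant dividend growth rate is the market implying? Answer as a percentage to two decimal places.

From P₀ = D₁/(r − g), the implied growth is g = r − D₁/P₀.
g = 0.0878 − 4.56/61.53 = 0.0878 − 0.07411 = 0.01369

1.37%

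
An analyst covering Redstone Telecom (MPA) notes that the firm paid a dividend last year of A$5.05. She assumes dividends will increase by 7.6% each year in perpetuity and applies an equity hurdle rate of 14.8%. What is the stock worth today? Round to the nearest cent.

A$75.47

Gordon growth model: P₀ = D₁/(r − g). D₁ = 5.05 × (1 + 0.076) = 5.4338.
P₀ = 5.4338 / (0.148 − 0.076) = 5.4338 / 0.072 = 75.4694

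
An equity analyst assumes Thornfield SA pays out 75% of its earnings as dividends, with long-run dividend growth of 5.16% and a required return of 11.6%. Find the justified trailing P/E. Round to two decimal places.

12.25

Justified trailing P/E = b(1+g)/(r−g) = 0.75×(1+0.0516)/(0.116−0.0516) = 12.2469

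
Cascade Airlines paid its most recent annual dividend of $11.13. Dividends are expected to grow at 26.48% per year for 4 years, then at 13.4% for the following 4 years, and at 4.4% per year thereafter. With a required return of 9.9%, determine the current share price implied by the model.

$568.70

Three-stage DDM. Project D₁…D_8; terminal Gordon value at t=8 with g = 0.044; discount at r = 0.099.
D_1 = 14.0772
D_2 = 17.8049
D_3 = 22.5196
D_4 = 28.4828
D_5 = 32.2995
D_6 = 36.6276
D_7 = 41.5357
D_8 = 47.1015
TV_8 = 49.1740/(0.099−0.044) = 894.0723
P₀ = Σ Dₜ/(1+r)ᵗ + TV_8/(1+r)^8 = 568.6979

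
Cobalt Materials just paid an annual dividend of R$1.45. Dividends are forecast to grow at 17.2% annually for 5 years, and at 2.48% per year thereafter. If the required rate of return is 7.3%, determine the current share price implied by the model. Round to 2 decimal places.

Two-stage DDM. Project D₁…D_5 at 0.172, terminal growth 0.0248, discount at r = 0.073.
D_1 = 1.6994
D_2 = 1.9917
D_3 = 2.3343
D_4 = 2.7358
D_5 = 3.2063
Terminal value at t=5: TV = D_6/(r−g) = 3.2858/(0.073−0.0248) = 68.1708
P₀ = 1.6994/(1+0.073)^1 + 1.9917/(1+0.073)^2 + 2.3343/(1+0.073)^3 + 2.7358/(1+0.073)^4 + 3.2063/(1+0.073)^5 + 68.1708/(1+0.073)^5 = 57.4505

R$57.45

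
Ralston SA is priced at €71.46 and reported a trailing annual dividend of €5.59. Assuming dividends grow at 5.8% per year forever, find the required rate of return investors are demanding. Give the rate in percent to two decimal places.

14.08%

Rearranging the constant-growth DDM: r = D₁/P₀ + g.
D₁ = 5.59 × (1 + 0.058) = 5.9142.
r = 5.9142 / 71.46 + 0.058 = 0.08276 + 0.058 = 0.14076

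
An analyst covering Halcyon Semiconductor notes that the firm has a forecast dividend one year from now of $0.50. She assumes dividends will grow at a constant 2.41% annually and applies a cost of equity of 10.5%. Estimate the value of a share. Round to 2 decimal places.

$6.18

Gordon growth model: P₀ = D₁/(r − g), with D₁ = 0.50 given directly.
P₀ = 0.5000 / (0.105 − 0.0241) = 0.5000 / 0.0809 = 6.1805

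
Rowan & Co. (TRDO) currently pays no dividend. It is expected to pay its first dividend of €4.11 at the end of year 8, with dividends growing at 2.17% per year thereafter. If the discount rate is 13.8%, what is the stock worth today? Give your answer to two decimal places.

Deferred-dividend DDM. At t=7 the remaining stream is a growing perpetuity with first payment D_8 = 4.11.
V_7 = D_8/(r−g) = 4.11/(0.138−0.0217) = 35.3396
P₀ = V_7/(1+r)^7 = 35.3396/(1+0.138)^7 = 14.2977

€14.30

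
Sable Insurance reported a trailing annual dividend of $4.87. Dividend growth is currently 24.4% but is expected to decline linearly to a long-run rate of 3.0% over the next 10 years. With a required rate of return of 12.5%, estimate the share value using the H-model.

H-model: P₀ = D₀[(1+g_L) + H(g_S−g_L)]/(r−g_L), with H = 10/2 = 5.
P₀ = 4.87 × [(1+0.03) + 5×(0.244−0.03)] / (0.125−0.03)
   = 4.87 × 2.1000 / 0.095 = 107.6526

$107.65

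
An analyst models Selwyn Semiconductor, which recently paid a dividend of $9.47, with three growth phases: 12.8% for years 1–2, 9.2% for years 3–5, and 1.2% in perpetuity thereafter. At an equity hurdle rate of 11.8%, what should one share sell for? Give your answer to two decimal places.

$132.55

Three-stage DDM. Project D₁…D_5; terminal Gordon value at t=5 with g = 0.012; discount at r = 0.118.
D_1 = 10.6822
D_2 = 12.0495
D_3 = 13.1580
D_4 = 14.3686
D_5 = 15.6905
TV_5 = 15.8788/(0.118−0.012) = 149.7996
P₀ = Σ Dₜ/(1+r)ᵗ + TV_5/(1+r)^5 = 132.5543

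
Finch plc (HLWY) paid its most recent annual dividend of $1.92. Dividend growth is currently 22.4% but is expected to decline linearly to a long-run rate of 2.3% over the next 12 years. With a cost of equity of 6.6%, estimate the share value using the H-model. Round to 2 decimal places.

H-model: P₀ = D₀[(1+g_L) + H(g_S−g_L)]/(r−g_L), with H = 12/2 = 6.
P₀ = 1.92 × [(1+0.023) + 6×(0.224−0.023)] / (0.066−0.023)
   = 1.92 × 2.2290 / 0.043 = 99.5274

$99.53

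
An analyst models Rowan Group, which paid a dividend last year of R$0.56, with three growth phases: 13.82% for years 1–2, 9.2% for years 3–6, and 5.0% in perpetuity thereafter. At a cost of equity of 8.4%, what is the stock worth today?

R$23.36

Three-stage DDM. Project D₁…D_6; terminal Gordon value at t=6 with g = 0.05; discount at r = 0.084.
D_1 = 0.6374
D_2 = 0.7255
D_3 = 0.7922
D_4 = 0.8651
D_5 = 0.9447
D_6 = 1.0316
TV_6 = 1.0832/(0.084−0.05) = 31.8586
P₀ = Σ Dₜ/(1+r)ᵗ + TV_6/(1+r)^6 = 23.3568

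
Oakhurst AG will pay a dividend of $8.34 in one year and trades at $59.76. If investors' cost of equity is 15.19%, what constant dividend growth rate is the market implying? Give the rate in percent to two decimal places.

From P₀ = D₁/(r − g), the implied growth is g = r − D₁/P₀.
g = 0.1519 − 8.34/59.76 = 0.1519 − 0.13956 = 0.01234

1.23%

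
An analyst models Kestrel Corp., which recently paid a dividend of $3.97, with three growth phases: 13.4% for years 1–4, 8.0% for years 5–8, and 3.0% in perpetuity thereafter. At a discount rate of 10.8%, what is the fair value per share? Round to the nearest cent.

Three-stage DDM. Project D₁…D_8; terminal Gordon value at t=8 with g = 0.03; discount at r = 0.108.
D_1 = 4.5020
D_2 = 5.1052
D_3 = 5.7893
D_4 = 6.5651
D_5 = 7.0903
D_6 = 7.6576
D_7 = 8.2702
D_8 = 8.9318
TV_8 = 9.1997/(0.108−0.03) = 117.9452
P₀ = Σ Dₜ/(1+r)ᵗ + TV_8/(1+r)^8 = 85.1075

$85.11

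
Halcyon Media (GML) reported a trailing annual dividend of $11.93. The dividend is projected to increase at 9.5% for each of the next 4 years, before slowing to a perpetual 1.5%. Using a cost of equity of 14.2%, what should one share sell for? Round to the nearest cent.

Two-stage DDM. Project D₁…D_4 at 0.095, terminal growth 0.015, discount at r = 0.142.
D_1 = 13.0633
D_2 = 14.3044
D_3 = 15.6633
D_4 = 17.1513
Terminal value at t=4: TV = D_5/(r−g) = 17.4086/(0.142−0.015) = 137.0753
P₀ = 13.0633/(1+0.142)^1 + 14.3044/(1+0.142)^2 + 15.6633/(1+0.142)^3 + 17.1513/(1+0.142)^4 + 137.0753/(1+0.142)^4 = 123.6006

$123.60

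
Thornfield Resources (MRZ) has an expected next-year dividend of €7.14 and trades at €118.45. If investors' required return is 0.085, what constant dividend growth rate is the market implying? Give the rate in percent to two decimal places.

From P₀ = D₁/(r − g), the implied growth is g = r − D₁/P₀.
g = 0.085 − 7.14/118.45 = 0.085 − 0.06028 = 0.02472

2.47%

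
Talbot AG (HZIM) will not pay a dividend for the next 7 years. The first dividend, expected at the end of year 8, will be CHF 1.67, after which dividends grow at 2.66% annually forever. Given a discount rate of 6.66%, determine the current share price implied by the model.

CHF 26.59

Deferred-dividend DDM. At t=7 the remaining stream is a growing perpetuity with first payment D_8 = 1.67.
V_7 = D_8/(r−g) = 1.67/(0.0666−0.0266) = 41.7500
P₀ = V_7/(1+r)^7 = 41.7500/(1+0.0666)^7 = 26.5855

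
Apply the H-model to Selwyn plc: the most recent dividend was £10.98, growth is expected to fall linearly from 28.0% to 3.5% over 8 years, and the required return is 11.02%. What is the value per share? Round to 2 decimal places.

£294.21

H-model: P₀ = D₀[(1+g_L) + H(g_S−g_L)]/(r−g_L), with H = 8/2 = 4.
P₀ = 10.98 × [(1+0.035) + 4×(0.28−0.035)] / (0.1102−0.035)
   = 10.98 × 2.0150 / 0.0752 = 294.2114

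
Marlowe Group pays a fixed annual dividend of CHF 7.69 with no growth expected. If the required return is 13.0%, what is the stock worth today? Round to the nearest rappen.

Zero-growth DDM (perpetuity): P₀ = D/r = 7.69 / 0.13 = 59.1538

CHF 59.15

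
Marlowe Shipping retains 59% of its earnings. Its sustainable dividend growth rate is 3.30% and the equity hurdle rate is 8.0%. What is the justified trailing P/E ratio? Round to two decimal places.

9.01

Payout ratio b = 1 − 0.59 = 0.41.
Justified trailing P/E = b(1+g)/(r−g) = 0.41×(1+0.033)/(0.08−0.033) = 9.0113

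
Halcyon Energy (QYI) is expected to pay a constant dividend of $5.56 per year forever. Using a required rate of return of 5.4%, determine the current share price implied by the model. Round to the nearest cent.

$102.96

Zero-growth DDM (perpetuity): P₀ = D/r = 5.56 / 0.054 = 102.9630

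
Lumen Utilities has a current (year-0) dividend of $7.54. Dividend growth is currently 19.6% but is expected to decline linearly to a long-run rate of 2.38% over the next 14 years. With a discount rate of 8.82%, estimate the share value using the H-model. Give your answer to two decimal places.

$261.00

H-model: P₀ = D₀[(1+g_L) + H(g_S−g_L)]/(r−g_L), with H = 14/2 = 7.
P₀ = 7.54 × [(1+0.0238) + 7×(0.196−0.0238)] / (0.0882−0.0238)
   = 7.54 × 2.2292 / 0.0644 = 260.9964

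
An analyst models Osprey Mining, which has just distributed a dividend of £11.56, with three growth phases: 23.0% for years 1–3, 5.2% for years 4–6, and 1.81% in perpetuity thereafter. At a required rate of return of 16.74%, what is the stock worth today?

£139.07

Three-stage DDM. Project D₁…D_6; terminal Gordon value at t=6 with g = 0.0181; discount at r = 0.1674.
D_1 = 14.2188
D_2 = 17.4891
D_3 = 21.5116
D_4 = 22.6302
D_5 = 23.8070
D_6 = 25.0450
TV_6 = 25.4983/(0.1674−0.0181) = 170.7855
P₀ = Σ Dₜ/(1+r)ᵗ + TV_6/(1+r)^6 = 139.0669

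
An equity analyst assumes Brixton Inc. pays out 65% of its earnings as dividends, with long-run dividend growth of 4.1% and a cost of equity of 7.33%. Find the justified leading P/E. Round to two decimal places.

20.12

Justified leading P/E = b/(r−g) = 0.65/(0.0733−0.041) = 20.1238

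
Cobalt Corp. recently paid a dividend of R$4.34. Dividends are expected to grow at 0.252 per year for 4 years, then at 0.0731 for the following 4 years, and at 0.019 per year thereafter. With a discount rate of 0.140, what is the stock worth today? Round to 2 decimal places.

R$85.57

Three-stage DDM. Project D₁…D_8; terminal Gordon value at t=8 with g = 0.019; discount at r = 0.14.
D_1 = 5.4337
D_2 = 6.8030
D_3 = 8.5173
D_4 = 10.6637
D_5 = 11.4432
D_6 = 12.2797
D_7 = 13.1773
D_8 = 14.1406
TV_8 = 14.4093/(0.14−0.019) = 119.0849
P₀ = Σ Dₜ/(1+r)ᵗ + TV_8/(1+r)^8 = 85.5710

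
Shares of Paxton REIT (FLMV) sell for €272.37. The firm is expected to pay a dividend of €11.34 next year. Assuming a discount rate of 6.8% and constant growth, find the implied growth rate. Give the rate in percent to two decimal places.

2.64%

From P₀ = D₁/(r − g), the implied growth is g = r − D₁/P₀.
g = 0.068 − 11.34/272.37 = 0.068 − 0.04163 = 0.02637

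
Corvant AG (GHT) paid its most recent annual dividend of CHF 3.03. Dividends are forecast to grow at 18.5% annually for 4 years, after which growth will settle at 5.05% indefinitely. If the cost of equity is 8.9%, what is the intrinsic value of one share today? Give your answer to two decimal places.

CHF 130.95

Two-stage DDM. Project D₁…D_4 at 0.185, terminal growth 0.0505, discount at r = 0.089.
D_1 = 3.5905
D_2 = 4.2548
D_3 = 5.0419
D_4 = 5.9747
Terminal value at t=4: TV = D_5/(r−g) = 6.2764/(0.089−0.0505) = 163.0239
P₀ = 3.5905/(1+0.089)^1 + 4.2548/(1+0.089)^2 + 5.0419/(1+0.089)^3 + 5.9747/(1+0.089)^4 + 163.0239/(1+0.089)^4 = 130.9522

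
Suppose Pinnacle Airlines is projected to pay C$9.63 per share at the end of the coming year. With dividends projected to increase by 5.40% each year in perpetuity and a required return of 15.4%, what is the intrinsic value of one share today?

C$96.30

Gordon growth model: P₀ = D₁/(r − g), with D₁ = 9.63 given directly.
P₀ = 9.6300 / (0.154 − 0.054) = 9.6300 / 0.1 = 96.3000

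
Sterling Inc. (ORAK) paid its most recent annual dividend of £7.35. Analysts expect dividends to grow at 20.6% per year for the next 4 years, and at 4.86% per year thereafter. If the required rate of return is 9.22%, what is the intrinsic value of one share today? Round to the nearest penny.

£300.68

Two-stage DDM. Project D₁…D_4 at 0.206, terminal growth 0.0486, discount at r = 0.0922.
D_1 = 8.8641
D_2 = 10.6901
D_3 = 12.8923
D_4 = 15.5481
Terminal value at t=4: TV = D_5/(r−g) = 16.3037/(0.0922−0.0486) = 373.9383
P₀ = 8.8641/(1+0.0922)^1 + 10.6901/(1+0.0922)^2 + 12.8923/(1+0.0922)^3 + 15.5481/(1+0.0922)^4 + 373.9383/(1+0.0922)^4 = 300.6779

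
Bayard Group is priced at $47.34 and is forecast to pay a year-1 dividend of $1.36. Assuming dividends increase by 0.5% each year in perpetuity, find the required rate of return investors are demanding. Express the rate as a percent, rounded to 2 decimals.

3.37%

Rearranging the constant-growth DDM: r = D₁/P₀ + g.
r = 1.3600 / 47.34 + 0.005 = 0.02873 + 0.005 = 0.03373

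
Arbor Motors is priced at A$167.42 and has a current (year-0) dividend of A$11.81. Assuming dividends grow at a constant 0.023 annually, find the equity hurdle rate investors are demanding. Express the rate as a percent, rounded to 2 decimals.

Rearranging the constant-growth DDM: r = D₁/P₀ + g.
D₁ = 11.81 × (1 + 0.023) = 12.0816.
r = 12.0816 / 167.42 + 0.023 = 0.07216 + 0.023 = 0.09516

9.52%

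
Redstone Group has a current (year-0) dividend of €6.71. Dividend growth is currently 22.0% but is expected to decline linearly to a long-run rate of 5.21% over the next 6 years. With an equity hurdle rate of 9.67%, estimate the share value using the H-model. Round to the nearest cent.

€234.07

H-model: P₀ = D₀[(1+g_L) + H(g_S−g_L)]/(r−g_L), with H = 6/2 = 3.
P₀ = 6.71 × [(1+0.0521) + 3×(0.22−0.0521)] / (0.0967−0.0521)
   = 6.71 × 1.5558 / 0.0446 = 234.0677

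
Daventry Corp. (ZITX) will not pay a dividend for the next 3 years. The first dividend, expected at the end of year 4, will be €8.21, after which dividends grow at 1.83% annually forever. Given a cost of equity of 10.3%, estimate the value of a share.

€72.23

Deferred-dividend DDM. At t=3 the remaining stream is a growing perpetuity with first payment D_4 = 8.21.
V_3 = D_4/(r−g) = 8.21/(0.103−0.0183) = 96.9303
P₀ = V_3/(1+r)^3 = 96.9303/(1+0.103)^3 = 72.2326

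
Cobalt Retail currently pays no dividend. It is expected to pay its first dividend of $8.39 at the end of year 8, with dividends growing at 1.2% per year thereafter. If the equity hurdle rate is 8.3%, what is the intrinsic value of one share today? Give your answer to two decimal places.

Deferred-dividend DDM. At t=7 the remaining stream is a growing perpetuity with first payment D_8 = 8.39.
V_7 = D_8/(r−g) = 8.39/(0.083−0.012) = 118.1690
P₀ = V_7/(1+r)^7 = 118.1690/(1+0.083)^7 = 67.6246

$67.62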